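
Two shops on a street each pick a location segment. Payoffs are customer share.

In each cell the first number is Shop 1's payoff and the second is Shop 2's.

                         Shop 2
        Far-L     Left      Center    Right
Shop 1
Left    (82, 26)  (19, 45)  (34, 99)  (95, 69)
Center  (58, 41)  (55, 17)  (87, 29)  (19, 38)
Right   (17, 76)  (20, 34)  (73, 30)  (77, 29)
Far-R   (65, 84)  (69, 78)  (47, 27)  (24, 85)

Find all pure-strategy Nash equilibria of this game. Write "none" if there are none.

Mark each player's best response to every combination of opponents' strategies; a profile where every player is best-responding is a pure Nash equilibrium.
Shop 1 against Far-L: payoffs 82, 58, 17, 65 → best response Left.
Shop 1 against Left: payoffs 19, 55, 20, 69 → best response Far-R.
Shop 1 against Center: payoffs 34, 87, 73, 47 → best response Center.
Shop 1 against Right: payoffs 95, 19, 77, 24 → best response Left.
Shop 2 against Left: payoffs 26, 45, 99, 69 → best response Center.
Shop 2 against Center: payoffs 41, 17, 29, 38 → best response Far-L.
Shop 2 against Right: payoffs 76, 34, 30, 29 → best response Far-L.
Shop 2 against Far-R: payoffs 84, 78, 27, 85 → best response Right.
No profile is a mutual best response for all players.

none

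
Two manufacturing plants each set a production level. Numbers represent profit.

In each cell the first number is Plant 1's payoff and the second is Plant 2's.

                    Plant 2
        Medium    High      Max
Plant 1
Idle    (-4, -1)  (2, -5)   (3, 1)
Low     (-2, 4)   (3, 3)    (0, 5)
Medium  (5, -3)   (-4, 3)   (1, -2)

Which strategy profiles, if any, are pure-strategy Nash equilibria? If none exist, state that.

Plant 1 against Medium: payoffs -4, -2, 5 → best response Medium.
Plant 1 against High: payoffs 2, 3, -4 → best response Low.
Plant 1 against Max: payoffs 3, 0, 1 → best response Idle.
Plant 2 against Idle: payoffs -1, -5, 1 → best response Max.
Plant 2 against Low: payoffs 4, 3, 5 → best response Max.
Plant 2 against Medium: payoffs -3, 3, -2 → best response High.
Mutual best responses: (Idle, Max).

Pure NE: (Idle, Max)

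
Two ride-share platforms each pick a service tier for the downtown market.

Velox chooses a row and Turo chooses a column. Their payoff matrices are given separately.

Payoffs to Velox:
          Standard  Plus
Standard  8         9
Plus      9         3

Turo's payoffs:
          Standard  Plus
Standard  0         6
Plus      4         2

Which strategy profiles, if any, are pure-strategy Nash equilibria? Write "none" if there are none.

The pure Nash equilibria are (Standard, Plus) and (Plus, Standard).

Velox against Standard: payoffs 8, 9 → best response Plus.
Velox against Plus: payoffs 9, 3 → best response Standard.
Turo against Standard: payoffs 0, 6 → best response Plus.
Turo against Plus: payoffs 4, 2 → best response Standard.
Mutual best responses: (Standard, Plus); (Plus, Standard).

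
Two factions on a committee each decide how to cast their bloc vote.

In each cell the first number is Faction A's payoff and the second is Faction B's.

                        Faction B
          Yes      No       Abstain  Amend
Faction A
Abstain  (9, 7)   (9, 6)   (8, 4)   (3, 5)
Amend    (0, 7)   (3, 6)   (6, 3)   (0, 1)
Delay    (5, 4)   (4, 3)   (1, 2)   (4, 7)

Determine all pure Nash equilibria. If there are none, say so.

Faction A against Yes: payoffs 9, 0, 5 → best response Abstain.
Faction A against No: payoffs 9, 3, 4 → best response Abstain.
Faction A against Abstain: payoffs 8, 6, 1 → best response Abstain.
Faction A against Amend: payoffs 3, 0, 4 → best response Delay.
Faction B against Abstain: payoffs 7, 6, 4, 5 → best response Yes.
Faction B against Amend: payoffs 7, 6, 3, 1 → best response Yes.
Faction B against Delay: payoffs 4, 3, 2, 7 → best response Amend.
Mutual best responses: (Abstain, Yes); (Delay, Amend).

Pure-strategy Nash equilibria: (Abstain, Yes); (Delay, Amend)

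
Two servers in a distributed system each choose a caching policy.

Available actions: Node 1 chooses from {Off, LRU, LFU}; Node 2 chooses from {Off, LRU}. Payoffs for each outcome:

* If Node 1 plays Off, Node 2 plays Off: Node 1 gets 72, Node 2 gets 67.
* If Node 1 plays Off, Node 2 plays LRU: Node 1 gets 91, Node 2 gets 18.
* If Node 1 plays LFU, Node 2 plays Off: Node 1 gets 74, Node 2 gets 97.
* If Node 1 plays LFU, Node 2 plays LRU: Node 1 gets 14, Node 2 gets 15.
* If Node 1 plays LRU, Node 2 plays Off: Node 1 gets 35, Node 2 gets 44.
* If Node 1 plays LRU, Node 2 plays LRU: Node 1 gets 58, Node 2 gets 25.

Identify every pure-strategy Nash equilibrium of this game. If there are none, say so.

The unique pure-strategy Nash equilibrium is (LFU, Off).

Node 1 against Off: payoffs 72, 35, 74 → best response LFU.
Node 1 against LRU: payoffs 91, 58, 14 → best response Off.
Node 2 against Off: payoffs 67, 18 → best response Off.
Node 2 against LRU: payoffs 44, 25 → best response Off.
Node 2 against LFU: payoffs 97, 15 → best response Off.
Mutual best responses: (LFU, Off).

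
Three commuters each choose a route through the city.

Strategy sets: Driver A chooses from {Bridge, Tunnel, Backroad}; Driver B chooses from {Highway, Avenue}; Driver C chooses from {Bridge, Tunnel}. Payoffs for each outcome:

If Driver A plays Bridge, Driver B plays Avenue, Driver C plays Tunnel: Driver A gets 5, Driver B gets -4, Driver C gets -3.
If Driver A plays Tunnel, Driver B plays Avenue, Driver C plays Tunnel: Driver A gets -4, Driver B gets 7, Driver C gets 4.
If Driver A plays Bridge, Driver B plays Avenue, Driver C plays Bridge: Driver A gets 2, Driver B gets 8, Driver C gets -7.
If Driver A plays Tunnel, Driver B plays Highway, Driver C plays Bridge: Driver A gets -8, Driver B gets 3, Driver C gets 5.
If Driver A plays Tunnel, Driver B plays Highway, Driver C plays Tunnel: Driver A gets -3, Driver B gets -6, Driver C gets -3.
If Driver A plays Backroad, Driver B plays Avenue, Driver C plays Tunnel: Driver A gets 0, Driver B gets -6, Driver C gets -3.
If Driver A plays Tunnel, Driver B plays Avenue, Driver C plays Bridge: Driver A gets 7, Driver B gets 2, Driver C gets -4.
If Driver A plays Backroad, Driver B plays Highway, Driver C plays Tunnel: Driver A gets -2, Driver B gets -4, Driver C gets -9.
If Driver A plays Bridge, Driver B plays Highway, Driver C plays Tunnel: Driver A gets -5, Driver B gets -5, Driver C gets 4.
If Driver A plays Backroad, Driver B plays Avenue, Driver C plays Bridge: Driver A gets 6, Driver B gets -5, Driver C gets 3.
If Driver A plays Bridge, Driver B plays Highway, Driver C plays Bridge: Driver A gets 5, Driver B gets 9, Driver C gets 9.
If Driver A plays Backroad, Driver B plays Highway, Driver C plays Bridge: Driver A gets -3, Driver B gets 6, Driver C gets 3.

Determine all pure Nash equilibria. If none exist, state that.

The pure Nash equilibria are (Bridge, Highway, Bridge), (Bridge, Avenue, Tunnel).

Check each profile: it is a Nash equilibrium iff no player can strictly gain by switching unilaterally.
(Bridge, Highway, Bridge): Driver A gets 5, best alternative -3; Driver B gets 9, best alternative 8; Driver C gets 9, best alternative 4. No profitable deviation — NE.
(Bridge, Highway, Tunnel): Driver A can switch to Tunnel (-5 → -3). Not NE.
(Bridge, Avenue, Bridge): Driver A can switch to Tunnel (2 → 7). Not NE.
(Bridge, Avenue, Tunnel): Driver A gets 5, best alternative 0; Driver B gets -4, best alternative -5; Driver C gets -3, best alternative -7. No profitable deviation — NE.
(Tunnel, Highway, Bridge): Driver A can switch to Bridge (-8 → 5). Not NE.
(Tunnel, Highway, Tunnel): Driver A can switch to Backroad (-3 → -2). Not NE.
(Tunnel, Avenue, Bridge): Driver B can switch to Highway (2 → 3). Not NE.
(Tunnel, Avenue, Tunnel): Driver A can switch to Bridge (-4 → 5). Not NE.
(Backroad, Highway, Bridge): Driver A can switch to Bridge (-3 → 5). Not NE.
(Backroad, Highway, Tunnel): Driver C can switch to Bridge (-9 → 3). Not NE.
(The remaining 2 profiles each have a profitable deviation by the same check.)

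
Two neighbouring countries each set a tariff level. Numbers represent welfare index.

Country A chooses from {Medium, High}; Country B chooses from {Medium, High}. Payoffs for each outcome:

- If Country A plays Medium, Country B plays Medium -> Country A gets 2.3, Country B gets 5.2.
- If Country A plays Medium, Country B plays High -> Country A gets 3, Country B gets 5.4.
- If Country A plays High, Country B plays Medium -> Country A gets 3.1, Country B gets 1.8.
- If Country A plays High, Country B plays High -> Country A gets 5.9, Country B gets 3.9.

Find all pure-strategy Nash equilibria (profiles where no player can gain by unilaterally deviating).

For each strategy profile, look for a profitable unilateral deviation.
(Medium, Medium): Country A can switch to High (2.3 → 3.1). Not NE.
(Medium, High): Country A can switch to High (3 → 5.9). Not NE.
(High, Medium): Country B can switch to High (1.8 → 3.9). Not NE.
(High, High): Country A gets 5.9, best alternative 3; Country B gets 3.9, best alternative 1.8. No profitable deviation — NE.

The unique pure-strategy Nash equilibrium is (High, High).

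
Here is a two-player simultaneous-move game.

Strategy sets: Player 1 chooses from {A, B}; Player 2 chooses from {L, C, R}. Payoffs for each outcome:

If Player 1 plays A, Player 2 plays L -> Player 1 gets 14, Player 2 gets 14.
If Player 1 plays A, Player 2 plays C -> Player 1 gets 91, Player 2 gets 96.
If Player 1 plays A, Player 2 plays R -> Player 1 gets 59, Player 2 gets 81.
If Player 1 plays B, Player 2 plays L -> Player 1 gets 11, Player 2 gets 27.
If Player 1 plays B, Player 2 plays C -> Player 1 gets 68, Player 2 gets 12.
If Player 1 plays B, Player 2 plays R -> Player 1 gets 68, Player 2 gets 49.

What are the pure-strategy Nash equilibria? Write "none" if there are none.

(A, C) and (B, R)

For each strategy profile, look for a profitable unilateral deviation.
(A, L): Player 2 can switch to C (14 → 96). Not NE.
(A, C): Player 1 gets 91, best alternative 68; Player 2 gets 96, best alternative 81. No profitable deviation — NE.
(A, R): Player 1 can switch to B (59 → 68). Not NE.
(B, L): Player 1 can switch to A (11 → 14). Not NE.
(B, C): Player 1 can switch to A (68 → 91). Not NE.
(B, R): Player 1 gets 68, best alternative 59; Player 2 gets 49, best alternative 27. No profitable deviation — NE.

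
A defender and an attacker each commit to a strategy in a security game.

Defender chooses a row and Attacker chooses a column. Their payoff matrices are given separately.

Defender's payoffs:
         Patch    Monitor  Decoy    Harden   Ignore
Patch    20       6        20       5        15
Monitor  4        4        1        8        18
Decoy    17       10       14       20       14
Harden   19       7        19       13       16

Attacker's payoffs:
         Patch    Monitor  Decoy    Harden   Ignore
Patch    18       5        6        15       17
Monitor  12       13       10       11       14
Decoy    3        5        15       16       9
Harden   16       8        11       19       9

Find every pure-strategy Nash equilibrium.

Mark each player's best response to every combination of opponents' strategies; a profile where every player is best-responding is a pure Nash equilibrium.
Defender against Patch: payoffs 20, 4, 17, 19 → best response Patch.
Defender against Monitor: payoffs 6, 4, 10, 7 → best response Decoy.
Defender against Decoy: payoffs 20, 1, 14, 19 → best response Patch.
Defender against Harden: payoffs 5, 8, 20, 13 → best response Decoy.
Defender against Ignore: payoffs 15, 18, 14, 16 → best response Monitor.
Attacker against Patch: payoffs 18, 5, 6, 15, 17 → best response Patch.
Attacker against Monitor: payoffs 12, 13, 10, 11, 14 → best response Ignore.
Attacker against Decoy: payoffs 3, 5, 15, 16, 9 → best response Harden.
Attacker against Harden: payoffs 16, 8, 11, 19, 9 → best response Harden.
Mutual best responses: (Patch, Patch); (Monitor, Ignore); (Decoy, Harden).

The pure Nash equilibria are (Patch, Patch), (Monitor, Ignore), (Decoy, Harden).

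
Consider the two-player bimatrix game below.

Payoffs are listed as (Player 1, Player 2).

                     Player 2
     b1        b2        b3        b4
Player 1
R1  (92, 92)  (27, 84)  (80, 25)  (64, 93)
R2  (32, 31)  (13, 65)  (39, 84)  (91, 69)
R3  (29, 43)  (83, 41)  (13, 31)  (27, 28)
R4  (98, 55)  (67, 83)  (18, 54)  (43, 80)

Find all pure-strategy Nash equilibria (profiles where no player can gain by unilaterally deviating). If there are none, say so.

For each player, find the best response to each opponent profile; mutual best responses are the pure NE.
Player 1 against b1: payoffs 92, 32, 29, 98 → best response R4.
Player 1 against b2: payoffs 27, 13, 83, 67 → best response R3.
Player 1 against b3: payoffs 80, 39, 13, 18 → best response R1.
Player 1 against b4: payoffs 64, 91, 27, 43 → best response R2.
Player 2 against R1: payoffs 92, 84, 25, 93 → best response b4.
Player 2 against R2: payoffs 31, 65, 84, 69 → best response b3.
Player 2 against R3: payoffs 43, 41, 31, 28 → best response b1.
Player 2 against R4: payoffs 55, 83, 54, 80 → best response b2.
No profile is a mutual best response for all players.

This game has no pure Nash equilibrium.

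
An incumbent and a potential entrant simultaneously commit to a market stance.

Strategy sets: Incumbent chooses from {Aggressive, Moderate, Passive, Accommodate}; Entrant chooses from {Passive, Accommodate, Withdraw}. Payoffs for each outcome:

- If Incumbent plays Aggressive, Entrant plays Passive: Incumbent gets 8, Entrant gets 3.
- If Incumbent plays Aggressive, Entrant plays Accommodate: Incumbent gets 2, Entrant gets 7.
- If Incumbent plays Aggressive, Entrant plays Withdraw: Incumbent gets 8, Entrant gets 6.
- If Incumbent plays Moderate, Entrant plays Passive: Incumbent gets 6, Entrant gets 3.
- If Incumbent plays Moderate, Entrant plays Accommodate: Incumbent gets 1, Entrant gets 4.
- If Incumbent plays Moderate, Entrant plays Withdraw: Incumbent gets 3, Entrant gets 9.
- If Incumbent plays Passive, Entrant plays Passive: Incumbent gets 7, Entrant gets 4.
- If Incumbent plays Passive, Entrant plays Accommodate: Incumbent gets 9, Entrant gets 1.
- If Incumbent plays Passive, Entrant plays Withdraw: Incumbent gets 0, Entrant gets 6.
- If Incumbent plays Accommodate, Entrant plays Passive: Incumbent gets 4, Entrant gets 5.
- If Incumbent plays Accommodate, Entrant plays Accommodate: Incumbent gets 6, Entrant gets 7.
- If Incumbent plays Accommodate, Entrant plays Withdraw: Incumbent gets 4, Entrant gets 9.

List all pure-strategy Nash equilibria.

This game has no pure Nash equilibrium.

Incumbent against Passive: payoffs 8, 6, 7, 4 → best response Aggressive.
Incumbent against Accommodate: payoffs 2, 1, 9, 6 → best response Passive.
Incumbent against Withdraw: payoffs 8, 3, 0, 4 → best response Aggressive.
Entrant against Aggressive: payoffs 3, 7, 6 → best response Accommodate.
Entrant against Moderate: payoffs 3, 4, 9 → best response Withdraw.
Entrant against Passive: payoffs 4, 1, 6 → best response Withdraw.
Entrant against Accommodate: payoffs 5, 7, 9 → best response Withdraw.
No profile is a mutual best response for all players.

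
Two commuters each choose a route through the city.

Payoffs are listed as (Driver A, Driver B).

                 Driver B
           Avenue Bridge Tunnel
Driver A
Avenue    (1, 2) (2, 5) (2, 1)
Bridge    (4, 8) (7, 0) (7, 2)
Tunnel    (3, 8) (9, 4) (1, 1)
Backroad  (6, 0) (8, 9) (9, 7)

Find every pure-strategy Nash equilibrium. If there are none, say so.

Check each profile: it is a Nash equilibrium iff no player can strictly gain by switching unilaterally.
(Avenue, Avenue): Driver A can switch to Bridge (1 → 4). Not NE.
(Avenue, Bridge): Driver A can switch to Bridge (2 → 7). Not NE.
(Avenue, Tunnel): Driver A can switch to Bridge (2 → 7). Not NE.
(Bridge, Avenue): Driver A can switch to Backroad (4 → 6). Not NE.
(Bridge, Bridge): Driver A can switch to Tunnel (7 → 9). Not NE.
(Bridge, Tunnel): Driver A can switch to Backroad (7 → 9). Not NE.
(The remaining 6 profiles each have a profitable deviation by the same check.)

none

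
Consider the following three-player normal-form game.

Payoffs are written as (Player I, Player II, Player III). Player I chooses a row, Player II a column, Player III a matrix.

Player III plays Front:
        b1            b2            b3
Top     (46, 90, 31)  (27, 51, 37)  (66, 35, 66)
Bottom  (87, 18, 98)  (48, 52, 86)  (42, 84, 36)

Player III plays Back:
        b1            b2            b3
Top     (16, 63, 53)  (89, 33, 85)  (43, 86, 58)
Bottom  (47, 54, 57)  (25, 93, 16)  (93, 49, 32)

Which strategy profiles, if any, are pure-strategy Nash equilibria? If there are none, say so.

No pure-strategy Nash equilibrium.

Player I against (b1, Front): payoffs 46, 87 → best response Bottom.
Player I against (b1, Back): payoffs 16, 47 → best response Bottom.
Player I against (b2, Front): payoffs 27, 48 → best response Bottom.
Player I against (b2, Back): payoffs 89, 25 → best response Top.
Player I against (b3, Front): payoffs 66, 42 → best response Top.
Player I against (b3, Back): payoffs 43, 93 → best response Bottom.
Player II against (Top, Front): payoffs 90, 51, 35 → best response b1.
Player II against (Top, Back): payoffs 63, 33, 86 → best response b3.
Player II against (Bottom, Front): payoffs 18, 52, 84 → best response b3.
Player II against (Bottom, Back): payoffs 54, 93, 49 → best response b2.
Player III against (Top, b1): payoffs 31, 53 → best response Back.
Player III against (Top, b2): payoffs 37, 85 → best response Back.
Player III against (Top, b3): payoffs 66, 58 → best response Front.
Player III against (Bottom, b1): payoffs 98, 57 → best response Front.
Player III against (Bottom, b2): payoffs 86, 16 → best response Front.
Player III against (Bottom, b3): payoffs 36, 32 → best response Front.
No profile is a mutual best response for all players.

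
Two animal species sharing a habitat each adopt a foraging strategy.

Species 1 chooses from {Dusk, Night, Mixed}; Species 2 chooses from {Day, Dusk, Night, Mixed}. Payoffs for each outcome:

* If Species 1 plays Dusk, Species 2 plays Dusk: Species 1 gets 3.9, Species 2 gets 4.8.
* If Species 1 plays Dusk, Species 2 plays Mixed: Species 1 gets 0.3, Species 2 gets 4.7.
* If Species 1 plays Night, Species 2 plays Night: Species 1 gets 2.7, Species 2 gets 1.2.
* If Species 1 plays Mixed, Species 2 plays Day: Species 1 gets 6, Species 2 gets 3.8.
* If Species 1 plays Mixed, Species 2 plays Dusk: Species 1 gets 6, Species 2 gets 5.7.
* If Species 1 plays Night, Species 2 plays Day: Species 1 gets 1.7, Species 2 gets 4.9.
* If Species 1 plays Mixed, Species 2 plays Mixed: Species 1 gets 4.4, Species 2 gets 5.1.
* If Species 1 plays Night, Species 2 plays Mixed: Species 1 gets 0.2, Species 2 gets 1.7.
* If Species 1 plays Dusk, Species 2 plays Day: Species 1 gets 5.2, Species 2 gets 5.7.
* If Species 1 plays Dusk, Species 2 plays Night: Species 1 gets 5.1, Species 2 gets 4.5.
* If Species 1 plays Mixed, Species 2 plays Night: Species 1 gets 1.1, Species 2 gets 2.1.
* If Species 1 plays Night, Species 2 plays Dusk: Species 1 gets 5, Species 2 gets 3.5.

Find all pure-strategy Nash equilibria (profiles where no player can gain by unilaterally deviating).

Pure NE: (Mixed, Dusk)

Species 1 against Day: payoffs 5.2, 1.7, 6 → best response Mixed.
Species 1 against Dusk: payoffs 3.9, 5, 6 → best response Mixed.
Species 1 against Night: payoffs 5.1, 2.7, 1.1 → best response Dusk.
Species 1 against Mixed: payoffs 0.3, 0.2, 4.4 → best response Mixed.
Species 2 against Dusk: payoffs 5.7, 4.8, 4.5, 4.7 → best response Day.
Species 2 against Night: payoffs 4.9, 3.5, 1.2, 1.7 → best response Day.
Species 2 against Mixed: payoffs 3.8, 5.7, 2.1, 5.1 → best response Dusk.
Mutual best responses: (Mixed, Dusk).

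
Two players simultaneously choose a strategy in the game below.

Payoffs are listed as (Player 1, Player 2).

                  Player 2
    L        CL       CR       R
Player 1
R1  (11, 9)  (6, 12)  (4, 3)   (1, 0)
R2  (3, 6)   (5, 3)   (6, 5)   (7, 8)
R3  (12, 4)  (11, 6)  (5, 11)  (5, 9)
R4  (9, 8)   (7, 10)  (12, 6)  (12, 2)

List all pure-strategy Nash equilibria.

There is no pure-strategy Nash equilibrium.

(R1, L): Player 1 can switch to R3 (11 → 12). Not NE.
(R1, CL): Player 1 can switch to R3 (6 → 11). Not NE.
(R1, CR): Player 1 can switch to R2 (4 → 6). Not NE.
(R1, R): Player 1 can switch to R2 (1 → 7). Not NE.
(R2, L): Player 1 can switch to R1 (3 → 11). Not NE.
(R2, CL): Player 1 can switch to R1 (5 → 6). Not NE.
(The remaining 10 profiles each have a profitable deviation by the same check.)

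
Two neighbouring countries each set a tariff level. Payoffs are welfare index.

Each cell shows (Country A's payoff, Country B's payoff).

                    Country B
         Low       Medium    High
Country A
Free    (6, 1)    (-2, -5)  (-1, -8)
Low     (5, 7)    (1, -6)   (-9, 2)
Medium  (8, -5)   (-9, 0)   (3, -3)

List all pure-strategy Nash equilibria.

This game has no pure Nash equilibrium.

(Free, Low): Country A can switch to Medium (6 → 8). Not NE.
(Free, Medium): Country A can switch to Low (-2 → 1). Not NE.
(Free, High): Country A can switch to Medium (-1 → 3). Not NE.
(Low, Low): Country A can switch to Free (5 → 6). Not NE.
(Low, Medium): Country B can switch to Low (-6 → 7). Not NE.
(Low, High): Country A can switch to Free (-9 → -1). Not NE.
(Medium, Low): Country B can switch to Medium (-5 → 0). Not NE.
(Medium, Medium): Country A can switch to Free (-9 → -2). Not NE.
(Medium, High): Country B can switch to Medium (-3 → 0). Not NE.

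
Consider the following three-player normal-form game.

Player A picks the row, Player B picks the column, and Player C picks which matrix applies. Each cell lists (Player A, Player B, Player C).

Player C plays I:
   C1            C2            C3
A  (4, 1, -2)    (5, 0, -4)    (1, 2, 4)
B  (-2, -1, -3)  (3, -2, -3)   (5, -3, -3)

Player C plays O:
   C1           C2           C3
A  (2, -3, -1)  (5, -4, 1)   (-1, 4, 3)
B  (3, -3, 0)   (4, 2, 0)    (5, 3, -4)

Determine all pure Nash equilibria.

(A, C1, I): Player B can switch to C3 (1 → 2). Not NE.
(A, C1, O): Player A can switch to B (2 → 3). Not NE.
(A, C2, I): Player B can switch to C1 (0 → 1). Not NE.
(A, C2, O): Player B can switch to C1 (-4 → -3). Not NE.
(A, C3, I): Player A can switch to B (1 → 5). Not NE.
(A, C3, O): Player A can switch to B (-1 → 5). Not NE.
(The remaining 6 profiles each have a profitable deviation by the same check.)

This game has no pure Nash equilibrium.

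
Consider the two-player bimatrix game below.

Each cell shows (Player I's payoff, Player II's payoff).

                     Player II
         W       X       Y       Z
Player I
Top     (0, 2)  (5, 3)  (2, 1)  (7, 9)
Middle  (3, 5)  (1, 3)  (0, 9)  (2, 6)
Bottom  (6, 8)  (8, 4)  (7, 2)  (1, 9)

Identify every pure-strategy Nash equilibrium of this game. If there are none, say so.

(Top, Z)

Mark each player's best response to every combination of opponents' strategies; a profile where every player is best-responding is a pure Nash equilibrium.
Player I against W: payoffs 0, 3, 6 → best response Bottom.
Player I against X: payoffs 5, 1, 8 → best response Bottom.
Player I against Y: payoffs 2, 0, 7 → best response Bottom.
Player I against Z: payoffs 7, 2, 1 → best response Top.
Player II against Top: payoffs 2, 3, 1, 9 → best response Z.
Player II against Middle: payoffs 5, 3, 9, 6 → best response Y.
Player II against Bottom: payoffs 8, 4, 2, 9 → best response Z.
Mutual best responses: (Top, Z).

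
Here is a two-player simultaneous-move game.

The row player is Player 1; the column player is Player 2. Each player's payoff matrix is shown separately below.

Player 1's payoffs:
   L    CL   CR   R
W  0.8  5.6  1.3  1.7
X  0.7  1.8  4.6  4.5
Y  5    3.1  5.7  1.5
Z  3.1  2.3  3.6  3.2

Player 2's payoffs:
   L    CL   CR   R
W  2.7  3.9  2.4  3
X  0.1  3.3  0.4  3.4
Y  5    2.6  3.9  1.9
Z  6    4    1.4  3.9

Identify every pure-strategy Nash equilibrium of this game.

For each player, find the best response to each opponent profile; mutual best responses are the pure NE.
Player 1 against L: payoffs 0.8, 0.7, 5, 3.1 → best response Y.
Player 1 against CL: payoffs 5.6, 1.8, 3.1, 2.3 → best response W.
Player 1 against CR: payoffs 1.3, 4.6, 5.7, 3.6 → best response Y.
Player 1 against R: payoffs 1.7, 4.5, 1.5, 3.2 → best response X.
Player 2 against W: payoffs 2.7, 3.9, 2.4, 3 → best response CL.
Player 2 against X: payoffs 0.1, 3.3, 0.4, 3.4 → best response R.
Player 2 against Y: payoffs 5, 2.6, 3.9, 1.9 → best response L.
Player 2 against Z: payoffs 6, 4, 1.4, 3.9 → best response L.
Mutual best responses: (W, CL); (X, R); (Y, L).

Pure-strategy Nash equilibria: (W, CL) and (X, R) and (Y, L)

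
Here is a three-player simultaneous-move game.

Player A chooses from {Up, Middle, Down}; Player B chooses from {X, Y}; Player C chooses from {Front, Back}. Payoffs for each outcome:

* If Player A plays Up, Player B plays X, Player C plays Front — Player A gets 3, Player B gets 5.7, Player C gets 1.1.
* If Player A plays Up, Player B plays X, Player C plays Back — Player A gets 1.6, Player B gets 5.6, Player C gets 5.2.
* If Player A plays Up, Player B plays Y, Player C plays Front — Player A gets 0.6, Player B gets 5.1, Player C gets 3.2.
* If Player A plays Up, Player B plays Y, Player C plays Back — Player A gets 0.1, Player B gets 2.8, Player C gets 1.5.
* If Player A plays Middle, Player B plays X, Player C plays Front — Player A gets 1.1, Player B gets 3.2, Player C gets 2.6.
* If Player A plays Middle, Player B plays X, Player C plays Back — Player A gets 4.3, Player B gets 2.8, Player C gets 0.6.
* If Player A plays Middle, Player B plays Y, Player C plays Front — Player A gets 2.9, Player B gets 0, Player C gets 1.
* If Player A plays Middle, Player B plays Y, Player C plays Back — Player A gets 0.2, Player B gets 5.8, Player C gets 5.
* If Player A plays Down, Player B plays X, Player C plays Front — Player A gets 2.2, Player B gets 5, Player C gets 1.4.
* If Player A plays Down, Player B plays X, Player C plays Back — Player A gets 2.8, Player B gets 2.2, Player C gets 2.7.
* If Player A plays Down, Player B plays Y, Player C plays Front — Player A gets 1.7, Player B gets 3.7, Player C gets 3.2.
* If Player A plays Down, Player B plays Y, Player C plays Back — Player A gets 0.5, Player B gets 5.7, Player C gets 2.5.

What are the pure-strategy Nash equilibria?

No pure-strategy Nash equilibrium.

Check each profile: it is a Nash equilibrium iff no player can strictly gain by switching unilaterally.
(Up, X, Front): Player C can switch to Back (1.1 → 5.2). Not NE.
(Up, X, Back): Player A can switch to Middle (1.6 → 4.3). Not NE.
(Up, Y, Front): Player A can switch to Middle (0.6 → 2.9). Not NE.
(Up, Y, Back): Player A can switch to Middle (0.1 → 0.2). Not NE.
(Middle, X, Front): Player A can switch to Up (1.1 → 3). Not NE.
(Middle, X, Back): Player B can switch to Y (2.8 → 5.8). Not NE.
(Middle, Y, Front): Player B can switch to X (0 → 3.2). Not NE.
(Middle, Y, Back): Player A can switch to Down (0.2 → 0.5). Not NE.
(Down, X, Front): Player A can switch to Up (2.2 → 3). Not NE.
(Down, X, Back): Player A can switch to Middle (2.8 → 4.3). Not NE.
(Down, Y, Front): Player A can switch to Middle (1.7 → 2.9). Not NE.
(Down, Y, Back): Player C can switch to Front (2.5 → 3.2). Not NE.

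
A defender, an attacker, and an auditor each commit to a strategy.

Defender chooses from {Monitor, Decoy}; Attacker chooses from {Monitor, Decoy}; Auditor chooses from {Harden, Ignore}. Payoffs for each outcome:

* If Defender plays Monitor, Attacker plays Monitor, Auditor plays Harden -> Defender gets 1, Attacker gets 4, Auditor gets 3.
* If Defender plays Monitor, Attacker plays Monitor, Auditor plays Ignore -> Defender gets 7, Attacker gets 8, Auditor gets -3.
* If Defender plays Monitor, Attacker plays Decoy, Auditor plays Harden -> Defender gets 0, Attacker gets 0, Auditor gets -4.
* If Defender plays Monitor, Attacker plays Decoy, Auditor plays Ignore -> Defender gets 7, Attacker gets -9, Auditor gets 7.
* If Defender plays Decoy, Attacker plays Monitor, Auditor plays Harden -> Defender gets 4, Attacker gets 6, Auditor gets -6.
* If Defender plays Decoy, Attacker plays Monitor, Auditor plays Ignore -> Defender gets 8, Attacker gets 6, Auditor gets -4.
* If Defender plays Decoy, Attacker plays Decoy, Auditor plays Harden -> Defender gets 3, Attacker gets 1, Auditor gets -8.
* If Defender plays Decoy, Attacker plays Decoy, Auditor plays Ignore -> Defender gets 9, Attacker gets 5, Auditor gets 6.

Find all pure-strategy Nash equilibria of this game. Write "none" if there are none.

(Monitor, Monitor, Harden): Defender can switch to Decoy (1 → 4). Not NE.
(Monitor, Monitor, Ignore): Defender can switch to Decoy (7 → 8). Not NE.
(Monitor, Decoy, Harden): Defender can switch to Decoy (0 → 3). Not NE.
(Monitor, Decoy, Ignore): Defender can switch to Decoy (7 → 9). Not NE.
(Decoy, Monitor, Harden): Auditor can switch to Ignore (-6 → -4). Not NE.
(Decoy, Monitor, Ignore): Defender gets 8, best alternative 7; Attacker gets 6, best alternative 5; Auditor gets -4, best alternative -6. No profitable deviation — NE.
(Decoy, Decoy, Harden): Attacker can switch to Monitor (1 → 6). Not NE.
(The remaining 1 profile has a profitable deviation by the same check.)

The unique pure-strategy Nash equilibrium is (Decoy, Monitor, Ignore).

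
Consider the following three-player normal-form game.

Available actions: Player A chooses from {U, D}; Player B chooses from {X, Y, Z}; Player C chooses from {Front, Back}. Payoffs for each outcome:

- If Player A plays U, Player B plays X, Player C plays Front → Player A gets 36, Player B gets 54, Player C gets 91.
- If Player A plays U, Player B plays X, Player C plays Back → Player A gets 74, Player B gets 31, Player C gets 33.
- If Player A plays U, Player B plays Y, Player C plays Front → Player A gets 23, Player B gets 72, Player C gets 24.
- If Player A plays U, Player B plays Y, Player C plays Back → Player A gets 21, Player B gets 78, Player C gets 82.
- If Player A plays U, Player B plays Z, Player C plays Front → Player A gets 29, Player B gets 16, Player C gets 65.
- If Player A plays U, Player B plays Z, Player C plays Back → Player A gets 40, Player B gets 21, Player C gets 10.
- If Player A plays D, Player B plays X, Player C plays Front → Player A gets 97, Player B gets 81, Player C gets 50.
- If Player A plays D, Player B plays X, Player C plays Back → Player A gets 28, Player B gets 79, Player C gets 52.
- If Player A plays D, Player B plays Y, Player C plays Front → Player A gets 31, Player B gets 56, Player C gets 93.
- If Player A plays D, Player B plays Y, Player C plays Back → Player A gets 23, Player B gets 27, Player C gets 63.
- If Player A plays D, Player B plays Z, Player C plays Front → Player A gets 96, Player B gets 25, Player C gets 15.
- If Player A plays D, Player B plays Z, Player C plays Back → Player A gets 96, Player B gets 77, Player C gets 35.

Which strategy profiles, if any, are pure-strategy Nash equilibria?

No pure-strategy Nash equilibrium.

Player A against (X, Front): payoffs 36, 97 → best response D.
Player A against (X, Back): payoffs 74, 28 → best response U.
Player A against (Y, Front): payoffs 23, 31 → best response D.
Player A against (Y, Back): payoffs 21, 23 → best response D.
Player A against (Z, Front): payoffs 29, 96 → best response D.
Player A against (Z, Back): payoffs 40, 96 → best response D.
Player B against (U, Front): payoffs 54, 72, 16 → best response Y.
Player B against (U, Back): payoffs 31, 78, 21 → best response Y.
Player B against (D, Front): payoffs 81, 56, 25 → best response X.
Player B against (D, Back): payoffs 79, 27, 77 → best response X.
Player C against (U, X): payoffs 91, 33 → best response Front.
Player C against (U, Y): payoffs 24, 82 → best response Back.
Player C against (U, Z): payoffs 65, 10 → best response Front.
Player C against (D, X): payoffs 50, 52 → best response Back.
Player C against (D, Y): payoffs 93, 63 → best response Front.
Player C against (D, Z): payoffs 15, 35 → best response Back.
No profile is a mutual best response for all players.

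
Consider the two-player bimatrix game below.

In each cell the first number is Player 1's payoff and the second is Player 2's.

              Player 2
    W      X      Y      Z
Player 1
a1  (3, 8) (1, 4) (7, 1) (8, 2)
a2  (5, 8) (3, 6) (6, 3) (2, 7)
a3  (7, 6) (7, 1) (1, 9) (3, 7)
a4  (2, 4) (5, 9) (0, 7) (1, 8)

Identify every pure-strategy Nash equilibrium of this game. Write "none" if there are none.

none

Player 1 against W: payoffs 3, 5, 7, 2 → best response a3.
Player 1 against X: payoffs 1, 3, 7, 5 → best response a3.
Player 1 against Y: payoffs 7, 6, 1, 0 → best response a1.
Player 1 against Z: payoffs 8, 2, 3, 1 → best response a1.
Player 2 against a1: payoffs 8, 4, 1, 2 → best response W.
Player 2 against a2: payoffs 8, 6, 3, 7 → best response W.
Player 2 against a3: payoffs 6, 1, 9, 7 → best response Y.
Player 2 against a4: payoffs 4, 9, 7, 8 → best response X.
No profile is a mutual best response for all players.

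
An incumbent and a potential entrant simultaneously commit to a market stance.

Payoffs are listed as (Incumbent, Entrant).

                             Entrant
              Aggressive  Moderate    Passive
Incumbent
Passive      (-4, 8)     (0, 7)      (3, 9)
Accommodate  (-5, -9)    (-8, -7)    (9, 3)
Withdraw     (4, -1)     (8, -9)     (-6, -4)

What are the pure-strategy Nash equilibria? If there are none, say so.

Pure-strategy Nash equilibria: (Accommodate, Passive) and (Withdraw, Aggressive)

(Passive, Aggressive): Incumbent can switch to Withdraw (-4 → 4). Not NE.
(Passive, Moderate): Incumbent can switch to Withdraw (0 → 8). Not NE.
(Passive, Passive): Incumbent can switch to Accommodate (3 → 9). Not NE.
(Accommodate, Aggressive): Incumbent can switch to Passive (-5 → -4). Not NE.
(Accommodate, Moderate): Incumbent can switch to Passive (-8 → 0). Not NE.
(Accommodate, Passive): Incumbent gets 9, best alternative 3; Entrant gets 3, best alternative -7. No profitable deviation — NE.
(Withdraw, Aggressive): Incumbent gets 4, best alternative -4; Entrant gets -1, best alternative -4. No profitable deviation — NE.
(Withdraw, Moderate): Entrant can switch to Aggressive (-9 → -1). Not NE.
(Withdraw, Passive): Incumbent can switch to Passive (-6 → 3). Not NE.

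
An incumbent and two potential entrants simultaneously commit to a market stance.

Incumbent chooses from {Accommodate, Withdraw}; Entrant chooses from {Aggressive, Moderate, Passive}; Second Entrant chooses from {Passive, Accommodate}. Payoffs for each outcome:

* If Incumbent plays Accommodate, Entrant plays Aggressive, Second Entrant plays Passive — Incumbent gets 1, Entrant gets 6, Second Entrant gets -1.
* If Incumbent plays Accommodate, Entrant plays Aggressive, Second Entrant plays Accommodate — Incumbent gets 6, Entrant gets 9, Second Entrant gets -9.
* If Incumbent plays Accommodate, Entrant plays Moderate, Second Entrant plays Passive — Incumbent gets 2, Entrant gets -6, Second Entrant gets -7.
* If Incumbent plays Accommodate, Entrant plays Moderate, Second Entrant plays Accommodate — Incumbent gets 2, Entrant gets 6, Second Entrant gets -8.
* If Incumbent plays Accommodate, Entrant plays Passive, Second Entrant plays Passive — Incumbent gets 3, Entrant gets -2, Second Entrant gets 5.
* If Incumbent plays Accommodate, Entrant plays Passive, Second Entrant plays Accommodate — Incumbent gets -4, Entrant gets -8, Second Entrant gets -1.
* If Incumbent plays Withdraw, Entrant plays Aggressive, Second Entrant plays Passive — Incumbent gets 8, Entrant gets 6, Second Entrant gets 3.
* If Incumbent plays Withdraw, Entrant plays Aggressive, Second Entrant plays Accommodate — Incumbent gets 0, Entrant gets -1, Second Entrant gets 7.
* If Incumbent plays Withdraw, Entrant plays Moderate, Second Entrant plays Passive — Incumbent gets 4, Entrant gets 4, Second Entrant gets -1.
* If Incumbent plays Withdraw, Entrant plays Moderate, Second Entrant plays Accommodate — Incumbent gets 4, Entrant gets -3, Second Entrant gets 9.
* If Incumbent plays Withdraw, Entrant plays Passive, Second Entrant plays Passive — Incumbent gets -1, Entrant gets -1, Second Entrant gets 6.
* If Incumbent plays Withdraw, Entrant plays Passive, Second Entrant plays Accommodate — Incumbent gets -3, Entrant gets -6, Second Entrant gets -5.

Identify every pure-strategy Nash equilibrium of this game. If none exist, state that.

This game has no pure Nash equilibrium.

(Accommodate, Aggressive, Passive): Incumbent can switch to Withdraw (1 → 8). Not NE.
(Accommodate, Aggressive, Accommodate): Second Entrant can switch to Passive (-9 → -1). Not NE.
(Accommodate, Moderate, Passive): Incumbent can switch to Withdraw (2 → 4). Not NE.
(Accommodate, Moderate, Accommodate): Incumbent can switch to Withdraw (2 → 4). Not NE.
(Accommodate, Passive, Passive): Entrant can switch to Aggressive (-2 → 6). Not NE.
(Accommodate, Passive, Accommodate): Incumbent can switch to Withdraw (-4 → -3). Not NE.
(Withdraw, Aggressive, Passive): Second Entrant can switch to Accommodate (3 → 7). Not NE.
(Withdraw, Aggressive, Accommodate): Incumbent can switch to Accommodate (0 → 6). Not NE.
(Withdraw, Moderate, Passive): Entrant can switch to Aggressive (4 → 6). Not NE.
(Withdraw, Moderate, Accommodate): Entrant can switch to Aggressive (-3 → -1). Not NE.
(The remaining 2 profiles each have a profitable deviation by the same check.)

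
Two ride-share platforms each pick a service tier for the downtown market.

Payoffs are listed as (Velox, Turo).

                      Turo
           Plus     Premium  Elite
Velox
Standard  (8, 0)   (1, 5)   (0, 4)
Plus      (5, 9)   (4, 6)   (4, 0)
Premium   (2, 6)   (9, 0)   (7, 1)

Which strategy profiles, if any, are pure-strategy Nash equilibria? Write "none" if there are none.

Velox against Plus: payoffs 8, 5, 2 → best response Standard.
Velox against Premium: payoffs 1, 4, 9 → best response Premium.
Velox against Elite: payoffs 0, 4, 7 → best response Premium.
Turo against Standard: payoffs 0, 5, 4 → best response Premium.
Turo against Plus: payoffs 9, 6, 0 → best response Plus.
Turo against Premium: payoffs 6, 0, 1 → best response Plus.
No profile is a mutual best response for all players.

This game has no pure Nash equilibrium.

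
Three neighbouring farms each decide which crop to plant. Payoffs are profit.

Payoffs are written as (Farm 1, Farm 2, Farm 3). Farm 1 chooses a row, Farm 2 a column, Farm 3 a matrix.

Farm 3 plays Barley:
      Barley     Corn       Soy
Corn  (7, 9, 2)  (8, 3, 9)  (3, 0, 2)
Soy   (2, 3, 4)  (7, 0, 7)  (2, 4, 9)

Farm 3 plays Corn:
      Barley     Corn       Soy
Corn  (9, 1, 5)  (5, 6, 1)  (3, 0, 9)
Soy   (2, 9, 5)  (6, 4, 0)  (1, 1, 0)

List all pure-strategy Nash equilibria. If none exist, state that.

Farm 1 against (Barley, Barley): payoffs 7, 2 → best response Corn.
Farm 1 against (Barley, Corn): payoffs 9, 2 → best response Corn.
Farm 1 against (Corn, Barley): payoffs 8, 7 → best response Corn.
Farm 1 against (Corn, Corn): payoffs 5, 6 → best response Soy.
Farm 1 against (Soy, Barley): payoffs 3, 2 → best response Corn.
Farm 1 against (Soy, Corn): payoffs 3, 1 → best response Corn.
Farm 2 against (Corn, Barley): payoffs 9, 3, 0 → best response Barley.
Farm 2 against (Corn, Corn): payoffs 1, 6, 0 → best response Corn.
Farm 2 against (Soy, Barley): payoffs 3, 0, 4 → best response Soy.
Farm 2 against (Soy, Corn): payoffs 9, 4, 1 → best response Barley.
Farm 3 against (Corn, Barley): payoffs 2, 5 → best response Corn.
Farm 3 against (Corn, Corn): payoffs 9, 1 → best response Barley.
Farm 3 against (Corn, Soy): payoffs 2, 9 → best response Corn.
Farm 3 against (Soy, Barley): payoffs 4, 5 → best response Corn.
Farm 3 against (Soy, Corn): payoffs 7, 0 → best response Barley.
Farm 3 against (Soy, Soy): payoffs 9, 0 → best response Barley.
No profile is a mutual best response for all players.

none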